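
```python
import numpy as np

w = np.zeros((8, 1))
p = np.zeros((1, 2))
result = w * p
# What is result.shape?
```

(8, 2)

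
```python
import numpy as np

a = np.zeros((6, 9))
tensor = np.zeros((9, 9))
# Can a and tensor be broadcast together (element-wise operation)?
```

No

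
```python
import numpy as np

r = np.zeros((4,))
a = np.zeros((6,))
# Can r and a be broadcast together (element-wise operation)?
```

No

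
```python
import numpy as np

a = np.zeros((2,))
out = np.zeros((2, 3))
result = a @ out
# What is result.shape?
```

(3,)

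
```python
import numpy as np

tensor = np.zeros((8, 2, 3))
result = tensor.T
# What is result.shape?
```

(3, 2, 8)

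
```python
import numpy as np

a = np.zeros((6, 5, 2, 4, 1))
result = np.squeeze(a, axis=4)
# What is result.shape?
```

(6, 5, 2, 4)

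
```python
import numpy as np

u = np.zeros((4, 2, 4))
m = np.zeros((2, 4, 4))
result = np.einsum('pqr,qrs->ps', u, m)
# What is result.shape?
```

(4, 4)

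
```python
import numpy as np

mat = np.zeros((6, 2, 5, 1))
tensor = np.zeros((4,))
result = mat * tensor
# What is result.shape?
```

(6, 2, 5, 4)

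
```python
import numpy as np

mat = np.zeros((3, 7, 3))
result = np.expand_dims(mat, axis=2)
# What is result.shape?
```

(3, 7, 1, 3)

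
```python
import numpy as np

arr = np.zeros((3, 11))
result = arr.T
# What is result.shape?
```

(11, 3)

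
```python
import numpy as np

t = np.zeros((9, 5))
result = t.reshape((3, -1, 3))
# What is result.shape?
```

(3, 5, 3)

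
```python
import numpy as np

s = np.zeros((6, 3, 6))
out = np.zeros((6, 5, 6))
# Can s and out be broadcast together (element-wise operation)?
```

No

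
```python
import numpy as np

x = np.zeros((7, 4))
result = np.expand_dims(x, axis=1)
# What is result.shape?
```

(7, 1, 4)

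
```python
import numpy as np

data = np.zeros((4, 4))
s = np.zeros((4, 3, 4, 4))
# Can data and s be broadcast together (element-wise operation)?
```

Yes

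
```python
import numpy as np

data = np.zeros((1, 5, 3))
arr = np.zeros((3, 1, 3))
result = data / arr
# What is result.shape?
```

(3, 5, 3)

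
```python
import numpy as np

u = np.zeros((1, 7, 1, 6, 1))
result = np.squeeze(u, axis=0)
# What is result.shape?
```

(7, 1, 6, 1)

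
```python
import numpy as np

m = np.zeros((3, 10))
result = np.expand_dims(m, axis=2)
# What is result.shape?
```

(3, 10, 1)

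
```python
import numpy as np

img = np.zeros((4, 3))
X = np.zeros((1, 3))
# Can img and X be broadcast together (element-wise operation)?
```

Yes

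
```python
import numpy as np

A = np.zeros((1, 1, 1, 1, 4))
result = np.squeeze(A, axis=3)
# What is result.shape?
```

(1, 1, 1, 4)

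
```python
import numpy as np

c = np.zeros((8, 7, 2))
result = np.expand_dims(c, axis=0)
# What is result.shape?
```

(1, 8, 7, 2)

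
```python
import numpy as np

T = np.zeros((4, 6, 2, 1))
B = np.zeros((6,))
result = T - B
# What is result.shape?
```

(4, 6, 2, 6)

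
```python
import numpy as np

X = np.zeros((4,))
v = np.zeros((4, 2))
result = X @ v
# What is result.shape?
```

(2,)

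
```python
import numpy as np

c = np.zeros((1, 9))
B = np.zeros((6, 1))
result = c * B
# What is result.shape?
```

(6, 9)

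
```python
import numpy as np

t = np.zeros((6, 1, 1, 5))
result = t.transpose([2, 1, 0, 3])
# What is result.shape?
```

(1, 1, 6, 5)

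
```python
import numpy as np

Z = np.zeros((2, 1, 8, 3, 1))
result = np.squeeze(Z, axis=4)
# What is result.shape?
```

(2, 1, 8, 3)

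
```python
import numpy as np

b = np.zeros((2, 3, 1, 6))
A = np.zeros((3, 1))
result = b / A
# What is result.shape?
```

(2, 3, 3, 6)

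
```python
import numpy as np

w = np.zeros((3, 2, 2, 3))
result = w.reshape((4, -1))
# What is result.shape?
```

(4, 9)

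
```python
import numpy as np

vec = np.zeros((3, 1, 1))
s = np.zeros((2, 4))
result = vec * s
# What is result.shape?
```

(3, 2, 4)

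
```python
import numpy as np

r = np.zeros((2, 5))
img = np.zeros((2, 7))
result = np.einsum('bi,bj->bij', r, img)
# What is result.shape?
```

(2, 5, 7)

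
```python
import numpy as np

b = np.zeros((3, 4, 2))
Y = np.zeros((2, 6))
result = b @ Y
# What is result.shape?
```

(3, 4, 6)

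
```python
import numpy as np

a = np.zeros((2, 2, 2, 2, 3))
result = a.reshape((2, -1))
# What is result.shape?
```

(2, 24)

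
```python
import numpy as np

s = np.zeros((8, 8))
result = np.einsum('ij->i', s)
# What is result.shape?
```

(8,)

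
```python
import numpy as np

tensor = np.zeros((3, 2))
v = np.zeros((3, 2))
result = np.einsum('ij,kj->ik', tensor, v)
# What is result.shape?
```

(3, 3)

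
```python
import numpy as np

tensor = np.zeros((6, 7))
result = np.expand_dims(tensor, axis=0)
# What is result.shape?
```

(1, 6, 7)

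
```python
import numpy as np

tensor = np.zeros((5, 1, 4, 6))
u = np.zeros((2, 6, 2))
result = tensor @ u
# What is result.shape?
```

(5, 2, 4, 2)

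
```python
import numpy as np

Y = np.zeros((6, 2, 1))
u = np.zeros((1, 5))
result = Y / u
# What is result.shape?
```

(6, 2, 5)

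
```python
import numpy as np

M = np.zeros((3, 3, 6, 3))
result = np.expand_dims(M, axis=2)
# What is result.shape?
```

(3, 3, 1, 6, 3)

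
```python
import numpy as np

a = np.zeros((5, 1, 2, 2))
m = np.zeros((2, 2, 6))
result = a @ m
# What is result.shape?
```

(5, 2, 2, 6)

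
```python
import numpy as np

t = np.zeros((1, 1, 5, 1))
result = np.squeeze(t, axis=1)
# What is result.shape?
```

(1, 5, 1)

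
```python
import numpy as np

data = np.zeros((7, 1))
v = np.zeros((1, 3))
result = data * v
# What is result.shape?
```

(7, 3)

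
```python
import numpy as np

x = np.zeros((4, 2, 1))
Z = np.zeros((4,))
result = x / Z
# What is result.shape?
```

(4, 2, 4)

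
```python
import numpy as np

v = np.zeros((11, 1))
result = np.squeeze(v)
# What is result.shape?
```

(11,)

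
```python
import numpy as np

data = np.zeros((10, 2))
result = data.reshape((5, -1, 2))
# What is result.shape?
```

(5, 2, 2)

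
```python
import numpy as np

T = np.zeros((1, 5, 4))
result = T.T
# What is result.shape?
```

(4, 5, 1)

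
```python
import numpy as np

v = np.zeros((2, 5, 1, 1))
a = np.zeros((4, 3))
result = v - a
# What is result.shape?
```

(2, 5, 4, 3)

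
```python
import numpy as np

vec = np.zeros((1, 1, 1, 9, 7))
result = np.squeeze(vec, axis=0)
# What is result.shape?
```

(1, 1, 9, 7)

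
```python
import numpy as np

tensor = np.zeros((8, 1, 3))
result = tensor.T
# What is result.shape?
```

(3, 1, 8)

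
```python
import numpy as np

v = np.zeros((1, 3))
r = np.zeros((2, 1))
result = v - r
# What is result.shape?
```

(2, 3)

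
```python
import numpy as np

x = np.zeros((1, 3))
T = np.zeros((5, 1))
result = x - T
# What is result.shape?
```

(5, 3)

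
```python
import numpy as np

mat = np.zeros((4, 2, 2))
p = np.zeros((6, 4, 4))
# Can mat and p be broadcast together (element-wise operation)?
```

No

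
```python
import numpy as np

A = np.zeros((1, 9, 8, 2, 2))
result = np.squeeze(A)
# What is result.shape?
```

(9, 8, 2, 2)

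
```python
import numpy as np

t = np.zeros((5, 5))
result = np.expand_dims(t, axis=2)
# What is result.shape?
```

(5, 5, 1)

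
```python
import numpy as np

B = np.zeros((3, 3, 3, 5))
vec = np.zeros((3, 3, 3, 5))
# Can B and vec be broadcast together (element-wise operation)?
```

Yes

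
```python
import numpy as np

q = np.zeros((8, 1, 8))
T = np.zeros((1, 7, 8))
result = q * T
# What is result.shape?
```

(8, 7, 8)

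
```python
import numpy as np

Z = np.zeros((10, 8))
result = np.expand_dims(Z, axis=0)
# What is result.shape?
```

(1, 10, 8)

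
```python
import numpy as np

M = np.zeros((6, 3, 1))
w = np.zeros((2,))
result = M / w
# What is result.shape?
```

(6, 3, 2)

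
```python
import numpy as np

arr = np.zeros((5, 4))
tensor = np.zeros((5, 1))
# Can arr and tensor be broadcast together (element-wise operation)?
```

Yes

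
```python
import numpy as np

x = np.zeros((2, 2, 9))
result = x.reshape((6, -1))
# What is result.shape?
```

(6, 6)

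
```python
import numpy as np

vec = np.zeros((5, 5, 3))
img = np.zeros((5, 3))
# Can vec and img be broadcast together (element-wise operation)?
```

Yes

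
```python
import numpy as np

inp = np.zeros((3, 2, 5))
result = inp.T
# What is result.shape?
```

(5, 2, 3)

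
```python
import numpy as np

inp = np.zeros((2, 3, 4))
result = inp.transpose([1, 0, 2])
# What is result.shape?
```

(3, 2, 4)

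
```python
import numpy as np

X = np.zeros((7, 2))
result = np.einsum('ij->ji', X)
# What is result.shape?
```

(2, 7)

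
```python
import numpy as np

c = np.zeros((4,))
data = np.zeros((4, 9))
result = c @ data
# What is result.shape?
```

(9,)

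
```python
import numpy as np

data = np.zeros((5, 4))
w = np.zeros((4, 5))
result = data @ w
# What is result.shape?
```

(5, 5)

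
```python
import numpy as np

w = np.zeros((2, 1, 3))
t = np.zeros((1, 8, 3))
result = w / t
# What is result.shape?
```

(2, 8, 3)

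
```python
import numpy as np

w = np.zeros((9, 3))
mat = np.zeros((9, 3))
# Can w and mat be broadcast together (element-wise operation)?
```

Yes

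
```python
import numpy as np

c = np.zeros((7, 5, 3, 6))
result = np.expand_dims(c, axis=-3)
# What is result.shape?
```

(7, 5, 1, 3, 6)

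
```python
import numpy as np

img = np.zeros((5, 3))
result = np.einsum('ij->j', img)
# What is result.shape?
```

(3,)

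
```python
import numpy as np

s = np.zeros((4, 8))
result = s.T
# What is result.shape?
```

(8, 4)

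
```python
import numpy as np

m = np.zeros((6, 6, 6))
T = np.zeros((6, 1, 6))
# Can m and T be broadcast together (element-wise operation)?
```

Yes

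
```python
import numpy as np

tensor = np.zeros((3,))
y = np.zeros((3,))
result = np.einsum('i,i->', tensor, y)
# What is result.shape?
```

()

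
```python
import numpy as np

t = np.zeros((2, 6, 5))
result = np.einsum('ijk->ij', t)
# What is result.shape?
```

(2, 6)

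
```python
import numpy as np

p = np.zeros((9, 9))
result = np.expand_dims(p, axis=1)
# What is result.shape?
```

(9, 1, 9)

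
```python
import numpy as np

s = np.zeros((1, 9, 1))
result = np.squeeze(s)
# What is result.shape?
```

(9,)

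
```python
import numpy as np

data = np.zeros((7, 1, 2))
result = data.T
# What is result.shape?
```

(2, 1, 7)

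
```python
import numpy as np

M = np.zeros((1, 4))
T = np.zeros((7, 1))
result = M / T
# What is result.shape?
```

(7, 4)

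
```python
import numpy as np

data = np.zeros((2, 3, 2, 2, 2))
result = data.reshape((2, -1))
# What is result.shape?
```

(2, 24)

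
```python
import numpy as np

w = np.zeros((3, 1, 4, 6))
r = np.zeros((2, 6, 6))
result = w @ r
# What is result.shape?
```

(3, 2, 4, 6)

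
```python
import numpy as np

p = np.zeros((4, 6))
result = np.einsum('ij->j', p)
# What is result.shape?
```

(6,)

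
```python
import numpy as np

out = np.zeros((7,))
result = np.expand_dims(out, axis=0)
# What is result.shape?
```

(1, 7)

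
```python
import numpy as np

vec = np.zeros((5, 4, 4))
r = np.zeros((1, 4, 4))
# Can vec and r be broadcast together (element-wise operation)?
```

Yes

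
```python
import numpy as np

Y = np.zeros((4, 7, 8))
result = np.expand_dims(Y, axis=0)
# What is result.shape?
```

(1, 4, 7, 8)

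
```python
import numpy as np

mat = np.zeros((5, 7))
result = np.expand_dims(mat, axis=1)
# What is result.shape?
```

(5, 1, 7)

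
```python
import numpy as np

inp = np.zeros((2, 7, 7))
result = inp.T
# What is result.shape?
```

(7, 7, 2)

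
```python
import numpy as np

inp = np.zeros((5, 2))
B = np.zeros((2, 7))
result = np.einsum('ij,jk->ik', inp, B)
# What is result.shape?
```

(5, 7)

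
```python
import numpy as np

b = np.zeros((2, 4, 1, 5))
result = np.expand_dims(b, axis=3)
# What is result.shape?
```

(2, 4, 1, 1, 5)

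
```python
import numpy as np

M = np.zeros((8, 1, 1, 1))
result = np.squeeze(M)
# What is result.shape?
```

(8,)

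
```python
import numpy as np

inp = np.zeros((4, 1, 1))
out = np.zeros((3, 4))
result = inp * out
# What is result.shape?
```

(4, 3, 4)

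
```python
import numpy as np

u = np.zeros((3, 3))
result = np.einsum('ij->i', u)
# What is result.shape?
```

(3,)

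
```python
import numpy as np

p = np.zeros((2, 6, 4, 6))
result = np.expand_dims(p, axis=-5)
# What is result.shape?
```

(1, 2, 6, 4, 6)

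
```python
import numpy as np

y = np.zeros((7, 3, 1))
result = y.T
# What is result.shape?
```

(1, 3, 7)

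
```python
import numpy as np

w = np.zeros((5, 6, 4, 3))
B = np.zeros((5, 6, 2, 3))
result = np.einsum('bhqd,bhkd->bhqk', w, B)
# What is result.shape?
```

(5, 6, 4, 2)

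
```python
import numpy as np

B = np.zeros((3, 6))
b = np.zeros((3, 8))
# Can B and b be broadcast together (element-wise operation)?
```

No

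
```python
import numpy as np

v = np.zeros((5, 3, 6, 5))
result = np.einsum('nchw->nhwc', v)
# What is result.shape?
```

(5, 6, 5, 3)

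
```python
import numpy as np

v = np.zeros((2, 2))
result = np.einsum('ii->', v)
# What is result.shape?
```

()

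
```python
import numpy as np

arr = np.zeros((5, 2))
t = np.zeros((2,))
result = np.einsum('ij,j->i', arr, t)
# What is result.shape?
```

(5,)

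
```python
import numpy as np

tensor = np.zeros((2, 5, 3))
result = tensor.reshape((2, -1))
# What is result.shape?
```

(2, 15)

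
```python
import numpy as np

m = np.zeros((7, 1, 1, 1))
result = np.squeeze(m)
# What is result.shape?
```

(7,)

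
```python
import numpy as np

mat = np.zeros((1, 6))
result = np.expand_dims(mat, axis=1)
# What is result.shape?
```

(1, 1, 6)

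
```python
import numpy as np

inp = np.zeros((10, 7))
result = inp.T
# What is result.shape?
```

(7, 10)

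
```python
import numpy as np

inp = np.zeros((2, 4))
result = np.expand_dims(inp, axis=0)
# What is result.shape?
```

(1, 2, 4)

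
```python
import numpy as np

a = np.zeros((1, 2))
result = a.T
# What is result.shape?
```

(2, 1)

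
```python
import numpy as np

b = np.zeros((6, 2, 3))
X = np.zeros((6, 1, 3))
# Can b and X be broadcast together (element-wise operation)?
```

Yes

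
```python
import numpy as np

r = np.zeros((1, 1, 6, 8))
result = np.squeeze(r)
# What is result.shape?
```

(6, 8)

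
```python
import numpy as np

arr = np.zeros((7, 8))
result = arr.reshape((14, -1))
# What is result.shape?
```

(14, 4)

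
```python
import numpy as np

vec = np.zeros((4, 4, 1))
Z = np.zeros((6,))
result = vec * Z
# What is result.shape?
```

(4, 4, 6)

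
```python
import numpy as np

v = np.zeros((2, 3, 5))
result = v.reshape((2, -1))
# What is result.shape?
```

(2, 15)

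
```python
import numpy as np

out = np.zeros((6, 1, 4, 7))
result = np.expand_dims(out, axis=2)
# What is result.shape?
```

(6, 1, 1, 4, 7)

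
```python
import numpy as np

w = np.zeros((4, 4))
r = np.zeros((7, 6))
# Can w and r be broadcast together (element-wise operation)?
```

No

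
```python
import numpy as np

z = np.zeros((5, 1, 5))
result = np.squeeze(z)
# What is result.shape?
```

(5, 5)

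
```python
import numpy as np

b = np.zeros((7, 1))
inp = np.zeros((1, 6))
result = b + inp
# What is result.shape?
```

(7, 6)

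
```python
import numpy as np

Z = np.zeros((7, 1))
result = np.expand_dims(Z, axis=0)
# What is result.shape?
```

(1, 7, 1)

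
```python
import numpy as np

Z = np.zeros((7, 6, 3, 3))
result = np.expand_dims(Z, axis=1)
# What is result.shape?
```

(7, 1, 6, 3, 3)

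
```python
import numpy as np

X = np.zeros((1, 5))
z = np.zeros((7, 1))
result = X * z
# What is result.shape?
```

(7, 5)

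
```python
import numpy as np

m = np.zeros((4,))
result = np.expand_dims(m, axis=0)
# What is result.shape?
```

(1, 4)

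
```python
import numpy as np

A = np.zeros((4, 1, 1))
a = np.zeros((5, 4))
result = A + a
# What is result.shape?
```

(4, 5, 4)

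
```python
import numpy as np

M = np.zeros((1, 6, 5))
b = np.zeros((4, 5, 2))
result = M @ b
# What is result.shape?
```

(4, 6, 2)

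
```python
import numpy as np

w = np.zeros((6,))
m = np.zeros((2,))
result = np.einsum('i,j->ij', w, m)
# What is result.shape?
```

(6, 2)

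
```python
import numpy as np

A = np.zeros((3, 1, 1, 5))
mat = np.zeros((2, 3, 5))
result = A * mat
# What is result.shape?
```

(3, 2, 3, 5)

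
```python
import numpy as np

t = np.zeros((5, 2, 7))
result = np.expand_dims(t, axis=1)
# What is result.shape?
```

(5, 1, 2, 7)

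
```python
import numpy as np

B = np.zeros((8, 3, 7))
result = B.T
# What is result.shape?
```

(7, 3, 8)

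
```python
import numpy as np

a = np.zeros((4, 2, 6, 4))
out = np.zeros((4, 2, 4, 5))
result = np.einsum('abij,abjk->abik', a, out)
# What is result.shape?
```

(4, 2, 6, 5)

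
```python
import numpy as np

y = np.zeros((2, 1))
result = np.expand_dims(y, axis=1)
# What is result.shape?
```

(2, 1, 1)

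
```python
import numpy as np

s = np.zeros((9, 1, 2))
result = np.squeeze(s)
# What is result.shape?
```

(9, 2)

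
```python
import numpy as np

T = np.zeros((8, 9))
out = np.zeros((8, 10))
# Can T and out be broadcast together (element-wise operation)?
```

No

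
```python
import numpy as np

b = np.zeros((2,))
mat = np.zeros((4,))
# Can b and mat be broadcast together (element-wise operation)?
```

No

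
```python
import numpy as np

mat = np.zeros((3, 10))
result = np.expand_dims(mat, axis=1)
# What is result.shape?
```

(3, 1, 10)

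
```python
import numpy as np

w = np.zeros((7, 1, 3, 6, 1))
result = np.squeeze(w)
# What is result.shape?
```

(7, 3, 6)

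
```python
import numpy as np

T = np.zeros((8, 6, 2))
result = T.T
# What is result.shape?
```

(2, 6, 8)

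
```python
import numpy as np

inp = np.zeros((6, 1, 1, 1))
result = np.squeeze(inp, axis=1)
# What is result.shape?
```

(6, 1, 1)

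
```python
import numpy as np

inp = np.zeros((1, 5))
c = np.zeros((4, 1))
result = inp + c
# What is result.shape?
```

(4, 5)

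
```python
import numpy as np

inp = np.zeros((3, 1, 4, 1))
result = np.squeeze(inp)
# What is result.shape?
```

(3, 4)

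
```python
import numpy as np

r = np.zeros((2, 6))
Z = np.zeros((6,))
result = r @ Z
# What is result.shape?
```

(2,)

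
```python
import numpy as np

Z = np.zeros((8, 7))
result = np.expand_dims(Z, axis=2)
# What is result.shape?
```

(8, 7, 1)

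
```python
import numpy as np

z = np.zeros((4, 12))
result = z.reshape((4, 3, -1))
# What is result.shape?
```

(4, 3, 4)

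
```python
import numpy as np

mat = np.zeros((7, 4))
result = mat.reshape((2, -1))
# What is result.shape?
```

(2, 14)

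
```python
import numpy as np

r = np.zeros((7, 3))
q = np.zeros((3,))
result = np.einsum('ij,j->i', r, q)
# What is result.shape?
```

(7,)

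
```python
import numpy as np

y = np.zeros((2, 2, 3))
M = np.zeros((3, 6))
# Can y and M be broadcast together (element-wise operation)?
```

No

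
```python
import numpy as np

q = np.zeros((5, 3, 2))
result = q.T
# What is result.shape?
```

(2, 3, 5)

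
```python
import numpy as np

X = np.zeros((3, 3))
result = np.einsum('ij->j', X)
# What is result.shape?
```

(3,)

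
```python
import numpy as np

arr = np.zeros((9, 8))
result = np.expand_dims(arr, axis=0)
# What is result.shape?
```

(1, 9, 8)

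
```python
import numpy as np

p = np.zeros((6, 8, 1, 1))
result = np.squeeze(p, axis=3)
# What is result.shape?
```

(6, 8, 1)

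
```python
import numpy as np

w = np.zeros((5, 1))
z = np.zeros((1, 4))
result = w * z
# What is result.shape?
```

(5, 4)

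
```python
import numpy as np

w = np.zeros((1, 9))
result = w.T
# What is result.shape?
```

(9, 1)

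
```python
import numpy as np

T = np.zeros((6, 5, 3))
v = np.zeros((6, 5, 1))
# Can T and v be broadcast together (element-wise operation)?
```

Yes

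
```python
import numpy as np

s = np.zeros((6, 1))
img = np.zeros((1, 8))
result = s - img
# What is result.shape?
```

(6, 8)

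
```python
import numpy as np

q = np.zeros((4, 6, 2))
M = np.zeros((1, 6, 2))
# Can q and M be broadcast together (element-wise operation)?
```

Yes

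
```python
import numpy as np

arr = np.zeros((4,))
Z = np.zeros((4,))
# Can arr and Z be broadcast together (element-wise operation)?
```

Yes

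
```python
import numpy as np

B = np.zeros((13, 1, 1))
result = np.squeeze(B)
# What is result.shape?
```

(13,)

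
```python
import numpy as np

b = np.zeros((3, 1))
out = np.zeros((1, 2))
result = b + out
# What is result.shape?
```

(3, 2)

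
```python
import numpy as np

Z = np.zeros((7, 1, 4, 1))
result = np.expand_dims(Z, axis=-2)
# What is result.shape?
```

(7, 1, 4, 1, 1)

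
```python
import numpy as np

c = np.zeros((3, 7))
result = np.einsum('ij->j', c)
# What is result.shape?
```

(7,)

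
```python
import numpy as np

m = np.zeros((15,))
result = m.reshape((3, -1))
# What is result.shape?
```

(3, 5)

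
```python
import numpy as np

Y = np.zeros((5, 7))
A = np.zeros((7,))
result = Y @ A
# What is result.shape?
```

(5,)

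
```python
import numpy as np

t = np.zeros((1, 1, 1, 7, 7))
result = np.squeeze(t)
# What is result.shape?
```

(7, 7)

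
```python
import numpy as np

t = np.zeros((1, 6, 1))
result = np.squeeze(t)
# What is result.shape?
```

(6,)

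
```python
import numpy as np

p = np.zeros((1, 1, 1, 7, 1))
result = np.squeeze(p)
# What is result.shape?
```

(7,)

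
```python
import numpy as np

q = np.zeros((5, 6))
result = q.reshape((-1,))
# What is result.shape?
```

(30,)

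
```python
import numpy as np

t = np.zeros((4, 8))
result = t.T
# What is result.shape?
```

(8, 4)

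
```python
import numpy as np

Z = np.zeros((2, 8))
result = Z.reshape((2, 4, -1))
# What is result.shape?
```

(2, 4, 2)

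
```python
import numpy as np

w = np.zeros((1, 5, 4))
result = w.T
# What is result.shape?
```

(4, 5, 1)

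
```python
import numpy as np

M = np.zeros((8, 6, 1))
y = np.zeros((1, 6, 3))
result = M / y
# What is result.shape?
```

(8, 6, 3)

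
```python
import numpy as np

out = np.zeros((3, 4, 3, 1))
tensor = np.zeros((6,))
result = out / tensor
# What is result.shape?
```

(3, 4, 3, 6)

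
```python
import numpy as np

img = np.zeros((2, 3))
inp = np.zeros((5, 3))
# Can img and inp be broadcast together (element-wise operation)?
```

No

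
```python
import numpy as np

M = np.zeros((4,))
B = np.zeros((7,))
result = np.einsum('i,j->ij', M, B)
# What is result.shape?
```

(4, 7)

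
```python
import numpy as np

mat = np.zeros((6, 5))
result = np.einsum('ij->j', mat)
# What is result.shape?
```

(5,)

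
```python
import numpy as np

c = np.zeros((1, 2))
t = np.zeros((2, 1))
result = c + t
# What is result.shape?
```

(2, 2)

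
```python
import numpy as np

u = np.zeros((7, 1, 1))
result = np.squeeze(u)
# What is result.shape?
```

(7,)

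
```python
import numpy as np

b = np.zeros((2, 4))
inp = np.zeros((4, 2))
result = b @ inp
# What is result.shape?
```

(2, 2)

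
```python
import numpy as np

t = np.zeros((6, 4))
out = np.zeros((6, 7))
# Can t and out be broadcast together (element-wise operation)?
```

No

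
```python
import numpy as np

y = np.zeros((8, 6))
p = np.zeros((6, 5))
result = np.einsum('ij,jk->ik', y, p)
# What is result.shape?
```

(8, 5)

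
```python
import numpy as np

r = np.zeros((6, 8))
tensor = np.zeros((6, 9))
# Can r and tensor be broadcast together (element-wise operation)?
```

No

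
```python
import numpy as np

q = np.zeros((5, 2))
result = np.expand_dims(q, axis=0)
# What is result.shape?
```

(1, 5, 2)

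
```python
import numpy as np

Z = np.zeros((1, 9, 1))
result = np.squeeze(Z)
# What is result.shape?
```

(9,)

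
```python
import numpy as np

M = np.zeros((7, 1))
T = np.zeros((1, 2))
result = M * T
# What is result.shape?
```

(7, 2)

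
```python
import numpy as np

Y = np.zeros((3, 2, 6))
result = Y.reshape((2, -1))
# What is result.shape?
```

(2, 18)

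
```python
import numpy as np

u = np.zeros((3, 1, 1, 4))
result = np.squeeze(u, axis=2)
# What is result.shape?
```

(3, 1, 4)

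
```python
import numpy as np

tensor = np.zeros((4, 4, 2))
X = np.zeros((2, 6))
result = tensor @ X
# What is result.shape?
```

(4, 4, 6)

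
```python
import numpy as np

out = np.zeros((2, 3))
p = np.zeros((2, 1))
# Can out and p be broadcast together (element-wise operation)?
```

Yes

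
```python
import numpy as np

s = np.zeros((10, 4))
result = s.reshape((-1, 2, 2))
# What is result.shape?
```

(10, 2, 2)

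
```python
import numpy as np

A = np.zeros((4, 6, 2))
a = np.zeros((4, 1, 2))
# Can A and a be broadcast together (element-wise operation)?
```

Yes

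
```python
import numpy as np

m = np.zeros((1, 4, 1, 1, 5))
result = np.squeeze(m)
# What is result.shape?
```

(4, 5)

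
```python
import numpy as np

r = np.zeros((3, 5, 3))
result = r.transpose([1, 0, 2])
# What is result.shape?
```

(5, 3, 3)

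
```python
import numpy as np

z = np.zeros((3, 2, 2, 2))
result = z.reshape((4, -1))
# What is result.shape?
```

(4, 6)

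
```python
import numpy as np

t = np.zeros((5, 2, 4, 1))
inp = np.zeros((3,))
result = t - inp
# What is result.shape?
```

(5, 2, 4, 3)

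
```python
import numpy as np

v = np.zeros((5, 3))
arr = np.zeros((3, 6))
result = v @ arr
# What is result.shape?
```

(5, 6)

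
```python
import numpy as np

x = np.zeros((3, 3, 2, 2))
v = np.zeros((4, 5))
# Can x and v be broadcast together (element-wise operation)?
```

No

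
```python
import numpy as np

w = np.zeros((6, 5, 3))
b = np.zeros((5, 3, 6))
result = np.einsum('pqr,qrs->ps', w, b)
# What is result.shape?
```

(6, 6)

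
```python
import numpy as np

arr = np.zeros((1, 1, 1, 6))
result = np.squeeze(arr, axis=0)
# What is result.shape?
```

(1, 1, 6)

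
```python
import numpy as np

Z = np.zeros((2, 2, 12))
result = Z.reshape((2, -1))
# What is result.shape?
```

(2, 24)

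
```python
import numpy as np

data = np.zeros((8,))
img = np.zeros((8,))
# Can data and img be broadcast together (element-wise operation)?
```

Yes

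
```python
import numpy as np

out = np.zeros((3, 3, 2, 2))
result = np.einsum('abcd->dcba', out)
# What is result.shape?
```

(2, 2, 3, 3)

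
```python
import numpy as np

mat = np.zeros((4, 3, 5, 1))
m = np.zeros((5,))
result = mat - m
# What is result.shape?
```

(4, 3, 5, 5)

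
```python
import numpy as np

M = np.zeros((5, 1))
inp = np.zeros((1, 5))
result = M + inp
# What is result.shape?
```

(5, 5)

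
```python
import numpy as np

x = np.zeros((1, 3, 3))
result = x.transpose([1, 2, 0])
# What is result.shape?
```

(3, 3, 1)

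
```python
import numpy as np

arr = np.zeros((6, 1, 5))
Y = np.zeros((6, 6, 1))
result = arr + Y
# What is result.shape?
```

(6, 6, 5)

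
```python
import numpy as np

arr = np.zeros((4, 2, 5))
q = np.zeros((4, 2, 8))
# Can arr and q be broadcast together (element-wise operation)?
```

No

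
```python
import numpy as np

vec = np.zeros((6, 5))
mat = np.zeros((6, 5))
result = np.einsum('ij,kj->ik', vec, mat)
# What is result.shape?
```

(6, 6)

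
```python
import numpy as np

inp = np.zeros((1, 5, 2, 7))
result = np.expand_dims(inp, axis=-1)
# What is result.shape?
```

(1, 5, 2, 7, 1)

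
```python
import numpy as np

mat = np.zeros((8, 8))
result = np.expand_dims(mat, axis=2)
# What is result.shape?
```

(8, 8, 1)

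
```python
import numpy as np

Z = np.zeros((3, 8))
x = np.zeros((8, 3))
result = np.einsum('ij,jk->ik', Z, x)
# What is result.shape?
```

(3, 3)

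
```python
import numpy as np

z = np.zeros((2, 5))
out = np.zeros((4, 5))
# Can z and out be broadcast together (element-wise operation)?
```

No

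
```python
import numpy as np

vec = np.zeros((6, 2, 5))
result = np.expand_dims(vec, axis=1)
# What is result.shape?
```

(6, 1, 2, 5)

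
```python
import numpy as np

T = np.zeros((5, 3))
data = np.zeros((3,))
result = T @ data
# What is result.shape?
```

(5,)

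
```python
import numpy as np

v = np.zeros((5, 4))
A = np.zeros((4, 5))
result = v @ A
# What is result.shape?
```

(5, 5)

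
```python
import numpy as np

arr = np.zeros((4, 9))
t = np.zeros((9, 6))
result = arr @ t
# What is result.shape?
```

(4, 6)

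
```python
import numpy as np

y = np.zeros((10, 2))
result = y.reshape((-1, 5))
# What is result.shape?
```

(4, 5)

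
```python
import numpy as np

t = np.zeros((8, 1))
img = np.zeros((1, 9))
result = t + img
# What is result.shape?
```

(8, 9)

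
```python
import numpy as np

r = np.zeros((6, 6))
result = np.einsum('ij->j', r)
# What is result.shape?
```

(6,)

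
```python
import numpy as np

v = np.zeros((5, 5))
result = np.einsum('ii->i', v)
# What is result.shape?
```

(5,)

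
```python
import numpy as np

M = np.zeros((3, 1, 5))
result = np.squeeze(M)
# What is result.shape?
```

(3, 5)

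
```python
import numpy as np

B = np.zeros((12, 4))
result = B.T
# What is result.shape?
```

(4, 12)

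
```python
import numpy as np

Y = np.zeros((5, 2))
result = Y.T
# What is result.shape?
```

(2, 5)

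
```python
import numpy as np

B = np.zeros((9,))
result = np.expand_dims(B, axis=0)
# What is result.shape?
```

(1, 9)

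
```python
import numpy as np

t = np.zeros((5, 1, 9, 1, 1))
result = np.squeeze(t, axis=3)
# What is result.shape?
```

(5, 1, 9, 1)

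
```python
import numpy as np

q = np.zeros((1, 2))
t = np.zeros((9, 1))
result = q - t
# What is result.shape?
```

(9, 2)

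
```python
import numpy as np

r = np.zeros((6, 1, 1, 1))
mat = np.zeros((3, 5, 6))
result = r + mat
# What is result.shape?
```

(6, 3, 5, 6)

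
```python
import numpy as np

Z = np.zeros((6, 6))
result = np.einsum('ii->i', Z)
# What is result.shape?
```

(6,)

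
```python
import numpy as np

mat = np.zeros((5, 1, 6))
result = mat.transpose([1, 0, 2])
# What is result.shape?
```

(1, 5, 6)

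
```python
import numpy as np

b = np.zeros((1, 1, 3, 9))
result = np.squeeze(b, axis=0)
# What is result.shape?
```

(1, 3, 9)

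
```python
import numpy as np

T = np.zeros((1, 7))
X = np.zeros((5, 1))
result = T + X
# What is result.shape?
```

(5, 7)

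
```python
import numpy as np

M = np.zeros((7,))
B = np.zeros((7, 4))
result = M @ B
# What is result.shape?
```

(4,)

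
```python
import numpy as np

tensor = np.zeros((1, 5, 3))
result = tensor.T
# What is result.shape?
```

(3, 5, 1)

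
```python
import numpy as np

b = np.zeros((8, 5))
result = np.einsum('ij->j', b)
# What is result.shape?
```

(5,)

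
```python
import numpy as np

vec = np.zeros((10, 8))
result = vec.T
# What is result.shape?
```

(8, 10)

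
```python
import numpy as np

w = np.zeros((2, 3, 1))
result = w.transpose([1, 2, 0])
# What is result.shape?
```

(3, 1, 2)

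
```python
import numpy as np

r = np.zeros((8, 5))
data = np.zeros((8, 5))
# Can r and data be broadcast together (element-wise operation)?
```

Yes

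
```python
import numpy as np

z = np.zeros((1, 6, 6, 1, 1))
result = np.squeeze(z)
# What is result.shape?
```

(6, 6)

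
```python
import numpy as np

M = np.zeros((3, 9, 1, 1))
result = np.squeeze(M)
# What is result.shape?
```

(3, 9)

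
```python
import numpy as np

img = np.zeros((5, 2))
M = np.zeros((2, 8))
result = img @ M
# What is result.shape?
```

(5, 8)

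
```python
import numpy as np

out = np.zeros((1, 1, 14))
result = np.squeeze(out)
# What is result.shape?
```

(14,)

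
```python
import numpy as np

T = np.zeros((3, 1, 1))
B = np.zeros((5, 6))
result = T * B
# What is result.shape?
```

(3, 5, 6)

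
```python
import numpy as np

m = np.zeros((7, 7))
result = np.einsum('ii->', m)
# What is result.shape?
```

()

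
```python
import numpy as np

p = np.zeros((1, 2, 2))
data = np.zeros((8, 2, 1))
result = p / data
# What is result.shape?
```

(8, 2, 2)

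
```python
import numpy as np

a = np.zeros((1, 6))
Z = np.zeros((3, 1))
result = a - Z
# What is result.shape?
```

(3, 6)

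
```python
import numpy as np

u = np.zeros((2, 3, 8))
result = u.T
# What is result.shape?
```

(8, 3, 2)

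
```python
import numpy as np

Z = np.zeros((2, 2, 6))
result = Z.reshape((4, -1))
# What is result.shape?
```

(4, 6)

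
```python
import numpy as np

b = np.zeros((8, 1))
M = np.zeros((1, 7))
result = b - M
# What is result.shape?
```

(8, 7)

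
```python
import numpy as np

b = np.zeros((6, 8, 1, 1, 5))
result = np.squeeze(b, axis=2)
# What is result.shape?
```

(6, 8, 1, 5)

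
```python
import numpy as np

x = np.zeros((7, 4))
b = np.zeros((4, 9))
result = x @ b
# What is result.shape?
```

(7, 9)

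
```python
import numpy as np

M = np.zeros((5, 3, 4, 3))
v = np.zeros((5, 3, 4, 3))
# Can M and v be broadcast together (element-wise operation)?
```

Yes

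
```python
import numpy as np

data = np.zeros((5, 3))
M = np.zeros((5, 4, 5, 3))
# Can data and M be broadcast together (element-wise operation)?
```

Yes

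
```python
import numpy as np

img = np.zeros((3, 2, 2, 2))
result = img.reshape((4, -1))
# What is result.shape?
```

(4, 6)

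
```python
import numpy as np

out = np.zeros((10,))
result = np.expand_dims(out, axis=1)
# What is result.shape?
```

(10, 1)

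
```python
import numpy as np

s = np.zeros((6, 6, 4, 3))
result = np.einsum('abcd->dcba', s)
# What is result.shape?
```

(3, 4, 6, 6)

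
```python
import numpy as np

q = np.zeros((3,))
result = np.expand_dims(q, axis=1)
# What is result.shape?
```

(3, 1)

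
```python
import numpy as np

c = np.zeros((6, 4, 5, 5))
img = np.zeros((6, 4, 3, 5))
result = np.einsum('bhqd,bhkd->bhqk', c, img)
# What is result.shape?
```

(6, 4, 5, 3)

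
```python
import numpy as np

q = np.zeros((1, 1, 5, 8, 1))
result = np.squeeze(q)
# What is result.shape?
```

(5, 8)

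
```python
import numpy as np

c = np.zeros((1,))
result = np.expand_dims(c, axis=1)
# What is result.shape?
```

(1, 1)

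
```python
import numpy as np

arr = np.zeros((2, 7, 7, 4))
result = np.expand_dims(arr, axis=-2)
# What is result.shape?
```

(2, 7, 7, 1, 4)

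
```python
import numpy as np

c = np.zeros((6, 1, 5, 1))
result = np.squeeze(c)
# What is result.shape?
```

(6, 5)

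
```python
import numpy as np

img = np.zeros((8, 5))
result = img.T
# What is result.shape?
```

(5, 8)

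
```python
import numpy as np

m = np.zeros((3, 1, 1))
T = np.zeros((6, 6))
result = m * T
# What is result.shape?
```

(3, 6, 6)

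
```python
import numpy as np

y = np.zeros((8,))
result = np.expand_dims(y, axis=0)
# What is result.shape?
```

(1, 8)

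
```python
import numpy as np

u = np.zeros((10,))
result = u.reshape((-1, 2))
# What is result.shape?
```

(5, 2)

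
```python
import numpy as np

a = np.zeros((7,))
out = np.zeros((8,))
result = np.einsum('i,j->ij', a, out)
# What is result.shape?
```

(7, 8)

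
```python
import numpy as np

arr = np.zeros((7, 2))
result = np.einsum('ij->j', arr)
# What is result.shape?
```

(2,)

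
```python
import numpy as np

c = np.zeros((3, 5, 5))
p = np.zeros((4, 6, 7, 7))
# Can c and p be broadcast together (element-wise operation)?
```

No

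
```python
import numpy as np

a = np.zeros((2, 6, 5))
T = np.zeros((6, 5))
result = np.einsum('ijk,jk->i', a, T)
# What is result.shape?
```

(2,)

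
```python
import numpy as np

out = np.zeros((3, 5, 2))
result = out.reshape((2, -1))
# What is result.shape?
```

(2, 15)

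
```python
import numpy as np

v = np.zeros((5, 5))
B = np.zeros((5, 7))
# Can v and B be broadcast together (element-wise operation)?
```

No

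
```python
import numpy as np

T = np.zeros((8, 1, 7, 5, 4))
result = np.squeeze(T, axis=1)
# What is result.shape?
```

(8, 7, 5, 4)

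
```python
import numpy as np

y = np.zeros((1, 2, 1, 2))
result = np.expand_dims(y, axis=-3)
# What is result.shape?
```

(1, 2, 1, 1, 2)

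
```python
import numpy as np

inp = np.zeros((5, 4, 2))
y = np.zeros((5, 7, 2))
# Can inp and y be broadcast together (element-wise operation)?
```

No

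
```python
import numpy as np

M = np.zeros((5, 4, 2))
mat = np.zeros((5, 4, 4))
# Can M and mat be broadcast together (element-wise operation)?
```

No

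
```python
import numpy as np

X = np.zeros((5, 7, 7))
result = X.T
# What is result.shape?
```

(7, 7, 5)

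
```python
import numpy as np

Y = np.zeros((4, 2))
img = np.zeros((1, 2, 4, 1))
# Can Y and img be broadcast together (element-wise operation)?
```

Yes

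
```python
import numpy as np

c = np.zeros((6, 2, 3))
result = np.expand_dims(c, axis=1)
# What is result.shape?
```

(6, 1, 2, 3)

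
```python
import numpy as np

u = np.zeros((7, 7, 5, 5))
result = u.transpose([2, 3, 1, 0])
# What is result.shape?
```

(5, 5, 7, 7)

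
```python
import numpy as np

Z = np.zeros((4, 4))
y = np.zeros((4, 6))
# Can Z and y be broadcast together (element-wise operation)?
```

No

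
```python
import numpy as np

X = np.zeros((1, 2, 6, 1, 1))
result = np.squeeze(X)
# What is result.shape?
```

(2, 6)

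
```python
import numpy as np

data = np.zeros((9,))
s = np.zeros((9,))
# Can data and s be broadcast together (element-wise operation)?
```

Yes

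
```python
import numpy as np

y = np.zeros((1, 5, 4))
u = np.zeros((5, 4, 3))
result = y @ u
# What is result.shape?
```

(5, 5, 3)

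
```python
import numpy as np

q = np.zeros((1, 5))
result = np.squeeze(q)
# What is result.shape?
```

(5,)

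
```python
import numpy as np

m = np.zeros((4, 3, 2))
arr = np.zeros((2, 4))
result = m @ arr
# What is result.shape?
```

(4, 3, 4)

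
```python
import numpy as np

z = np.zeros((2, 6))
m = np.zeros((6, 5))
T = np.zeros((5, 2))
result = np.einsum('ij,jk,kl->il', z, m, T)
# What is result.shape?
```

(2, 2)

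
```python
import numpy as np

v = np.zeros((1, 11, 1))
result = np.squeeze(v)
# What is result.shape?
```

(11,)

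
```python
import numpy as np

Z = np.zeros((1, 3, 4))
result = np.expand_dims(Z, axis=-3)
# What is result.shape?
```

(1, 1, 3, 4)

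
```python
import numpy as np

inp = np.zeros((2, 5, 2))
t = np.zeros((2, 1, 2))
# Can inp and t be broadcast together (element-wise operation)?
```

Yes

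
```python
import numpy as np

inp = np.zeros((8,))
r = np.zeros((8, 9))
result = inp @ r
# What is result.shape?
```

(9,)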